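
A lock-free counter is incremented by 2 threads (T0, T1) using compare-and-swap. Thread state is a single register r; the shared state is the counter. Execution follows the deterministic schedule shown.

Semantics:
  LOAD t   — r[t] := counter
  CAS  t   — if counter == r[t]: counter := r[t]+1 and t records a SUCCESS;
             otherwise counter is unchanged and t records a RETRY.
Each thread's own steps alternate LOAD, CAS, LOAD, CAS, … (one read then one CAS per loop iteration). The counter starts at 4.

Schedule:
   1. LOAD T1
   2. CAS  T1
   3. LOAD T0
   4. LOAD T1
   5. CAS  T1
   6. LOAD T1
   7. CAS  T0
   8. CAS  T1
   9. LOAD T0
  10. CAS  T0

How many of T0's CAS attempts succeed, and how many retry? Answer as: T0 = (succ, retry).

T0 = (1, 1)

[1] T1.load  rd  (counter 4, T1.r 4)
[2] T1.cas  hit  (counter 5, T1.r 4)
[3] T0.load  rd  (counter 5, T0.r 5)
[4] T1.load  rd  (counter 5, T1.r 5)
[5] T1.cas  hit  (counter 6, T1.r 5)
[6] T1.load  rd  (counter 6, T1.r 6)
[7] T0.cas  miss  (counter 6, T0.r 5)
[8] T1.cas  hit  (counter 7, T1.r 6)
[9] T0.load  rd  (counter 7, T0.r 7)
[10] T0.cas  hit  (counter 8, T0.r 7)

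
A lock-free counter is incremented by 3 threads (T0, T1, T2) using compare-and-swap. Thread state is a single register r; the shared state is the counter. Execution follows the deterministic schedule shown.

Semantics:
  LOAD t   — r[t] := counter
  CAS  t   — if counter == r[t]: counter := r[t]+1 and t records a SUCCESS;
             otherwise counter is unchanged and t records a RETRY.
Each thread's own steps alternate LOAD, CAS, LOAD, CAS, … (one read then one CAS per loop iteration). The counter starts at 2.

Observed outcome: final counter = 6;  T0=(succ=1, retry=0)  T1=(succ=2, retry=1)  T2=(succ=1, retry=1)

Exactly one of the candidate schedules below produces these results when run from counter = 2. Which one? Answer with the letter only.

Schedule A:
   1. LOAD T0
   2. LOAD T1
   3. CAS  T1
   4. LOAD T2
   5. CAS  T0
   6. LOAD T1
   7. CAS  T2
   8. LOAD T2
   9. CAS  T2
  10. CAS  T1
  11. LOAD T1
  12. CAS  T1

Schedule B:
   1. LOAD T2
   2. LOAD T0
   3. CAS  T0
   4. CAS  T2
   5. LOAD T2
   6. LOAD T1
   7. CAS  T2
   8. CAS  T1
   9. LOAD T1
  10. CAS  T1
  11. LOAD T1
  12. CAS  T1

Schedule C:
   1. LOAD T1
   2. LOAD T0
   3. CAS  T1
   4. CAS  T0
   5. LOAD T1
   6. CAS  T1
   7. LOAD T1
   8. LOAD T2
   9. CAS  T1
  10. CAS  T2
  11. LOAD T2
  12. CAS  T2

Tracing schedule B:
#1 T2 reads 2
#2 T0 reads 2
#3 T0 CAS(2→3) writes; counter now 3
#4 T2 CAS(2→3) fails; counter now 3
#5 T2 reads 3
#6 T1 reads 3
#7 T2 CAS(3→4) writes; counter now 4
#8 T1 CAS(3→4) fails; counter now 4
#9 T1 reads 4
#10 T1 CAS(4→5) writes; counter now 5
#11 T1 reads 5
#12 T1 CAS(5→6) writes; counter now 6

B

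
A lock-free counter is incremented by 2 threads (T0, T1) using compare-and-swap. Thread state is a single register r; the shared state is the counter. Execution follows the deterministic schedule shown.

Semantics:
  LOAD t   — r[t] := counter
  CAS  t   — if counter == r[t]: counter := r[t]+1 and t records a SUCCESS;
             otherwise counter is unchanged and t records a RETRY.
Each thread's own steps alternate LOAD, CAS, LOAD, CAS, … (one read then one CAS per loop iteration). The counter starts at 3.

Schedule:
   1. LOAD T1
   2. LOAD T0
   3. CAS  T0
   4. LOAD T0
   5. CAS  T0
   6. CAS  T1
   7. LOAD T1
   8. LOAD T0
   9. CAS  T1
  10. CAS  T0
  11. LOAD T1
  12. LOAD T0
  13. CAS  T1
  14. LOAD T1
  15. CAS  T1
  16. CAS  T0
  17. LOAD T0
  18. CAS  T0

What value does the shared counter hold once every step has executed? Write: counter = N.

counter = 9

1. LOAD T1 → mem=3 r[T1]=3 [LOAD]
2. LOAD T0 → mem=3 r[T0]=3 [LOAD]
3. CAS T0 → mem=4 r[T0]=3 [OK]
4. LOAD T0 → mem=4 r[T0]=4 [LOAD]
5. CAS T0 → mem=5 r[T0]=4 [OK]
6. CAS T1 → mem=5 r[T1]=3 [RETRY]
7. LOAD T1 → mem=5 r[T1]=5 [LOAD]
8. LOAD T0 → mem=5 r[T0]=5 [LOAD]
9. CAS T1 → mem=6 r[T1]=5 [OK]
10. CAS T0 → mem=6 r[T0]=5 [RETRY]
11. LOAD T1 → mem=6 r[T1]=6 [LOAD]
12. LOAD T0 → mem=6 r[T0]=6 [LOAD]
13. CAS T1 → mem=7 r[T1]=6 [OK]
14. LOAD T1 → mem=7 r[T1]=7 [LOAD]
15. CAS T1 → mem=8 r[T1]=7 [OK]
16. CAS T0 → mem=8 r[T0]=6 [RETRY]
17. LOAD T0 → mem=8 r[T0]=8 [LOAD]
18. CAS T0 → mem=9 r[T0]=8 [OK]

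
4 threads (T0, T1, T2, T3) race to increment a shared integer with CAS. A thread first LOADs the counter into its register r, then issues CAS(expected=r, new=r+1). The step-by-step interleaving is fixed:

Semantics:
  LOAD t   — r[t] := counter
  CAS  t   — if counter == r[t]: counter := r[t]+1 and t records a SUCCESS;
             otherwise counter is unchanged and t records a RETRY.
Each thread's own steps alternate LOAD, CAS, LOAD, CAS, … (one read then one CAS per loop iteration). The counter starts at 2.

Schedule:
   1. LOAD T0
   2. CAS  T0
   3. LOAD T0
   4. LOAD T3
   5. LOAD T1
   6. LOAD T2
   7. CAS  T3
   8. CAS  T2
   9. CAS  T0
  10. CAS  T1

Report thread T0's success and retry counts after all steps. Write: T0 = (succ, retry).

T0 = (1, 1)

[1] T0.load  rd  (counter 2, T0.r 2)
[2] T0.cas  hit  (counter 3, T0.r 2)
[3] T0.load  rd  (counter 3, T0.r 3)
[4] T3.load  rd  (counter 3, T3.r 3)
[5] T1.load  rd  (counter 3, T1.r 3)
[6] T2.load  rd  (counter 3, T2.r 3)
[7] T3.cas  hit  (counter 4, T3.r 3)
[8] T2.cas  miss  (counter 4, T2.r 3)
[9] T0.cas  miss  (counter 4, T0.r 3)
[10] T1.cas  miss  (counter 4, T1.r 3)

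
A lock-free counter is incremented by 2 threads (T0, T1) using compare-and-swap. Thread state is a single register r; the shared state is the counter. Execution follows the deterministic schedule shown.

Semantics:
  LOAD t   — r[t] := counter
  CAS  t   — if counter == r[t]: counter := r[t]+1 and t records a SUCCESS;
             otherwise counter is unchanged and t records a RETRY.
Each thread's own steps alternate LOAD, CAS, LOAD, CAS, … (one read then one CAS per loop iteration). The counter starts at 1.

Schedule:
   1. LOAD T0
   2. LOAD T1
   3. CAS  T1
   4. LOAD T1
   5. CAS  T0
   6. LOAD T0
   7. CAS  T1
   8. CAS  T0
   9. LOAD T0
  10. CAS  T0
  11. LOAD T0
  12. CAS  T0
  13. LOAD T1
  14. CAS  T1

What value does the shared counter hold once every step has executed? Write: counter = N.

step 1: T0 LOAD ⇒ load; ctr=1 reg=1
step 2: T1 LOAD ⇒ load; ctr=1 reg=1
step 3: T1 CAS ⇒ ok; ctr=2 reg=1
step 4: T1 LOAD ⇒ load; ctr=2 reg=2
step 5: T0 CAS ⇒ retry; ctr=2 reg=1
step 6: T0 LOAD ⇒ load; ctr=2 reg=2
step 7: T1 CAS ⇒ ok; ctr=3 reg=2
step 8: T0 CAS ⇒ retry; ctr=3 reg=2
step 9: T0 LOAD ⇒ load; ctr=3 reg=3
step 10: T0 CAS ⇒ ok; ctr=4 reg=3
step 11: T0 LOAD ⇒ load; ctr=4 reg=4
step 12: T0 CAS ⇒ ok; ctr=5 reg=4
step 13: T1 LOAD ⇒ load; ctr=5 reg=5
step 14: T1 CAS ⇒ ok; ctr=6 reg=5

counter = 6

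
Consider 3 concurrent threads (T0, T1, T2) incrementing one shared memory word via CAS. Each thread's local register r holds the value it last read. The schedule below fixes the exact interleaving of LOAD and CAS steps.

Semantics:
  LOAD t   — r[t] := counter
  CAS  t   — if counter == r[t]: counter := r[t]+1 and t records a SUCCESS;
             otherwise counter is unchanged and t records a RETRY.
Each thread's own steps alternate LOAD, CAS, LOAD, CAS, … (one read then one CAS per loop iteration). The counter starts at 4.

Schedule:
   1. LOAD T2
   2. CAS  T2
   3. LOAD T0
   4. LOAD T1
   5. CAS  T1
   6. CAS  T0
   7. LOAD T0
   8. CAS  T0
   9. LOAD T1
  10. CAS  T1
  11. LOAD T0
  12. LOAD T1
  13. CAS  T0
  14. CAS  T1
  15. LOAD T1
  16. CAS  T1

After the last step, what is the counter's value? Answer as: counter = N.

1. LOAD T2 → mem=4 r[T2]=4 [LOAD]
2. CAS T2 → mem=5 r[T2]=4 [OK]
3. LOAD T0 → mem=5 r[T0]=5 [LOAD]
4. LOAD T1 → mem=5 r[T1]=5 [LOAD]
5. CAS T1 → mem=6 r[T1]=5 [OK]
6. CAS T0 → mem=6 r[T0]=5 [RETRY]
7. LOAD T0 → mem=6 r[T0]=6 [LOAD]
8. CAS T0 → mem=7 r[T0]=6 [OK]
9. LOAD T1 → mem=7 r[T1]=7 [LOAD]
10. CAS T1 → mem=8 r[T1]=7 [OK]
11. LOAD T0 → mem=8 r[T0]=8 [LOAD]
12. LOAD T1 → mem=8 r[T1]=8 [LOAD]
13. CAS T0 → mem=9 r[T0]=8 [OK]
14. CAS T1 → mem=9 r[T1]=8 [RETRY]
15. LOAD T1 → mem=9 r[T1]=9 [LOAD]
16. CAS T1 → mem=10 r[T1]=9 [OK]

counter = 10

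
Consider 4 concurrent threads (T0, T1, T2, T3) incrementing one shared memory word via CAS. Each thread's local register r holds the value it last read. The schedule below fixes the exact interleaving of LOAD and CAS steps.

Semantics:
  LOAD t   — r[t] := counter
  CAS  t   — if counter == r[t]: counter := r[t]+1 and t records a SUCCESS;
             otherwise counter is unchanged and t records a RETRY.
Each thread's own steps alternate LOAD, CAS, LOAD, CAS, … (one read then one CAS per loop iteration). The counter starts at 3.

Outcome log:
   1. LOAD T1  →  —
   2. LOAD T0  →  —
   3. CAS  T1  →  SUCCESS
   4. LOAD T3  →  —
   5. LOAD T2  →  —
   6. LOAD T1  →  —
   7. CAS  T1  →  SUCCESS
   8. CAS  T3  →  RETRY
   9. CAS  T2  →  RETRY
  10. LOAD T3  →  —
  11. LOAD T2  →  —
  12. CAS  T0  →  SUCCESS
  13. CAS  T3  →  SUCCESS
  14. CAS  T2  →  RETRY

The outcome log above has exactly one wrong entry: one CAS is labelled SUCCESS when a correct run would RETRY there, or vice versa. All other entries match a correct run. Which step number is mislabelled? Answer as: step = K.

Re-executing:
#1 T1 reads 3
#2 T0 reads 3
#3 T1 CAS(3→4) writes; counter now 4
#4 T3 reads 4
#5 T2 reads 4
#6 T1 reads 4
#7 T1 CAS(4→5) writes; counter now 5
#8 T3 CAS(4→5) fails; counter now 5
#9 T2 CAS(4→5) fails; counter now 5
#10 T3 reads 5
#11 T2 reads 5
#12 T0 CAS(3→4) fails; counter now 5
#13 T3 CAS(5→6) writes; counter now 6
#14 T2 CAS(5→6) fails; counter now 6
Mismatch at 12.

step = 12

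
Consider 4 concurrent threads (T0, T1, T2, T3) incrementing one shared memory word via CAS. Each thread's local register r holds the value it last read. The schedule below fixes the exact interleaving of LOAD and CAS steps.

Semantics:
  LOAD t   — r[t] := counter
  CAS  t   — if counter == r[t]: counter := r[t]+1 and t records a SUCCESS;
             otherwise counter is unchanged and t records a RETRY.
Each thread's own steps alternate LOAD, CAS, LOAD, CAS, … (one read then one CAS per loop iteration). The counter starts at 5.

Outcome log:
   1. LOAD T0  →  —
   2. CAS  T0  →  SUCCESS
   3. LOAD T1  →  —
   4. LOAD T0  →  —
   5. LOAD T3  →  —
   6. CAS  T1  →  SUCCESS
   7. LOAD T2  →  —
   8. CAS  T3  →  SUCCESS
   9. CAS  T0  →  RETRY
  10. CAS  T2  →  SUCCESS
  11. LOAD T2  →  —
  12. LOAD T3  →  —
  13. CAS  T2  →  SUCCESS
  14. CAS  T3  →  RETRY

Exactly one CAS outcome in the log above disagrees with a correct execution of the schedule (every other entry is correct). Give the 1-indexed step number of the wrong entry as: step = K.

step = 8

Re-executing:
step 1: T0 LOAD ⇒ load; ctr=5 reg=5
step 2: T0 CAS ⇒ ok; ctr=6 reg=5
step 3: T1 LOAD ⇒ load; ctr=6 reg=6
step 4: T0 LOAD ⇒ load; ctr=6 reg=6
step 5: T3 LOAD ⇒ load; ctr=6 reg=6
step 6: T1 CAS ⇒ ok; ctr=7 reg=6
step 7: T2 LOAD ⇒ load; ctr=7 reg=7
step 8: T3 CAS ⇒ retry; ctr=7 reg=6
step 9: T0 CAS ⇒ retry; ctr=7 reg=6
step 10: T2 CAS ⇒ ok; ctr=8 reg=7
step 11: T2 LOAD ⇒ load; ctr=8 reg=8
step 12: T3 LOAD ⇒ load; ctr=8 reg=8
step 13: T2 CAS ⇒ ok; ctr=9 reg=8
step 14: T3 CAS ⇒ retry; ctr=9 reg=8
Flip is step 8.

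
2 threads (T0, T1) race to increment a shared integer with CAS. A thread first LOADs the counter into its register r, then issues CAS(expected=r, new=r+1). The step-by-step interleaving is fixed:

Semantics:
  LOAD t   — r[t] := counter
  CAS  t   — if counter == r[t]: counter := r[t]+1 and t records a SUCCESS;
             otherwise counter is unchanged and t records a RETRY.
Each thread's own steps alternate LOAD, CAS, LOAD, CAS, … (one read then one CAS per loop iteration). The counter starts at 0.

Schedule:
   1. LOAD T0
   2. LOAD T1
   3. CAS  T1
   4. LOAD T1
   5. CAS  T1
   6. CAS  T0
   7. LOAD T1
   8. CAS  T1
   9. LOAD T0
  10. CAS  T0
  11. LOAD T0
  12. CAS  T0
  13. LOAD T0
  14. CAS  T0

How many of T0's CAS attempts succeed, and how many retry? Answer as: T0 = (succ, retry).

T0 = (3, 1)

   1) LOAD T0:  M=0  r_T0=0
   2) LOAD T1:  M=0  r_T1=0
   3) CAS  T1:  M=1  r_T1=0 ✓
   4) LOAD T1:  M=1  r_T1=1
   5) CAS  T1:  M=2  r_T1=1 ✓
   6) CAS  T0:  M=2  r_T0=0 ✗
   7) LOAD T1:  M=2  r_T1=2
   8) CAS  T1:  M=3  r_T1=2 ✓
   9) LOAD T0:  M=3  r_T0=3
  10) CAS  T0:  M=4  r_T0=3 ✓
  11) LOAD T0:  M=4  r_T0=4
  12) CAS  T0:  M=5  r_T0=4 ✓
  13) LOAD T0:  M=5  r_T0=5
  14) CAS  T0:  M=6  r_T0=5 ✓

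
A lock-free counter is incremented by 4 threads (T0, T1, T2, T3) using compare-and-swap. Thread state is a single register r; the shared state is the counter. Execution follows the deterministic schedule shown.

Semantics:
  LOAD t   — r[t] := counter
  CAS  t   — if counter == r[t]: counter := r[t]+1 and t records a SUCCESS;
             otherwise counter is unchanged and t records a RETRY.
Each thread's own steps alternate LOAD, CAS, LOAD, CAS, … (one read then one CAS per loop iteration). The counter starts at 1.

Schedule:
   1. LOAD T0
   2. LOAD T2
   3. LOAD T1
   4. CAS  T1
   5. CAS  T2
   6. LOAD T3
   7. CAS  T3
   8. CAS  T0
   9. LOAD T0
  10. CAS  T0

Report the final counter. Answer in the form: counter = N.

counter = 4

#1 T0 reads 1
#2 T2 reads 1
#3 T1 reads 1
#4 T1 CAS(1→2) writes; counter now 2
#5 T2 CAS(1→2) fails; counter now 2
#6 T3 reads 2
#7 T3 CAS(2→3) writes; counter now 3
#8 T0 CAS(1→2) fails; counter now 3
#9 T0 reads 3
#10 T0 CAS(3→4) writes; counter now 4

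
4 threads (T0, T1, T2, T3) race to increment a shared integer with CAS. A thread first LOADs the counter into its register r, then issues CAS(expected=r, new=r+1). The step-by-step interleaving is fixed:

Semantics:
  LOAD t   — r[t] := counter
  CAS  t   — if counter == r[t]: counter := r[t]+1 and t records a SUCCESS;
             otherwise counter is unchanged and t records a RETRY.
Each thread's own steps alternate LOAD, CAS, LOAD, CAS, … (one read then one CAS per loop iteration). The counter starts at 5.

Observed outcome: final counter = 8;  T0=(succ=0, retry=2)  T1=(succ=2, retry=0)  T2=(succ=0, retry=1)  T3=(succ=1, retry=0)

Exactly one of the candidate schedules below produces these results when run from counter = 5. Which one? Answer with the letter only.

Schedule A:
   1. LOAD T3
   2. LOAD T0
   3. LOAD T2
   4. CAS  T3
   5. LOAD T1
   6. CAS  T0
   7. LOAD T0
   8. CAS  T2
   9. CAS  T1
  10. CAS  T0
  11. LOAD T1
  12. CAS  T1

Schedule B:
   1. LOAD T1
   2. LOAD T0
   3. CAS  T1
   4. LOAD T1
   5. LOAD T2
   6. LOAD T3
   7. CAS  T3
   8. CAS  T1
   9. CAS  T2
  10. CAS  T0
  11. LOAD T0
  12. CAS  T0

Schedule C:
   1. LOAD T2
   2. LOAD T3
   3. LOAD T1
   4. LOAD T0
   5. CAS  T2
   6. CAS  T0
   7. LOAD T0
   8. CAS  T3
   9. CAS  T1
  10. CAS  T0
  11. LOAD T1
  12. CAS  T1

Run A:
[1] T3.load  rd  (counter 5, T3.r 5)
[2] T0.load  rd  (counter 5, T0.r 5)
[3] T2.load  rd  (counter 5, T2.r 5)
[4] T3.cas  hit  (counter 6, T3.r 5)
[5] T1.load  rd  (counter 6, T1.r 6)
[6] T0.cas  miss  (counter 6, T0.r 5)
[7] T0.load  rd  (counter 6, T0.r 6)
[8] T2.cas  miss  (counter 6, T2.r 5)
[9] T1.cas  hit  (counter 7, T1.r 6)
[10] T0.cas  miss  (counter 7, T0.r 6)
[11] T1.load  rd  (counter 7, T1.r 7)
[12] T1.cas  hit  (counter 8, T1.r 7)

A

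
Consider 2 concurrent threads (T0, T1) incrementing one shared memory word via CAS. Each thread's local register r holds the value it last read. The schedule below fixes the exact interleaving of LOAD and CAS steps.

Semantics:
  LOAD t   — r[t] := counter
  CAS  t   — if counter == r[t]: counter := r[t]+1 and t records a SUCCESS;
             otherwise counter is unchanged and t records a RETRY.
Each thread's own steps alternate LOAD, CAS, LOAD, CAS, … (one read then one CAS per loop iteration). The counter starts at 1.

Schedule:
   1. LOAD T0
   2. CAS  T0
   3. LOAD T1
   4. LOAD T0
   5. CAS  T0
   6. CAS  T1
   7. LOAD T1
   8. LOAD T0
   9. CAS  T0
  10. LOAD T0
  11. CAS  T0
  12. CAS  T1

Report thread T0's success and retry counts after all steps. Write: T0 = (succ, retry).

T0 = (4, 0)

#1 T0 reads 1
#2 T0 CAS(1→2) writes; counter now 2
#3 T1 reads 2
#4 T0 reads 2
#5 T0 CAS(2→3) writes; counter now 3
#6 T1 CAS(2→3) fails; counter now 3
#7 T1 reads 3
#8 T0 reads 3
#9 T0 CAS(3→4) writes; counter now 4
#10 T0 reads 4
#11 T0 CAS(4→5) writes; counter now 5
#12 T1 CAS(3→4) fails; counter now 5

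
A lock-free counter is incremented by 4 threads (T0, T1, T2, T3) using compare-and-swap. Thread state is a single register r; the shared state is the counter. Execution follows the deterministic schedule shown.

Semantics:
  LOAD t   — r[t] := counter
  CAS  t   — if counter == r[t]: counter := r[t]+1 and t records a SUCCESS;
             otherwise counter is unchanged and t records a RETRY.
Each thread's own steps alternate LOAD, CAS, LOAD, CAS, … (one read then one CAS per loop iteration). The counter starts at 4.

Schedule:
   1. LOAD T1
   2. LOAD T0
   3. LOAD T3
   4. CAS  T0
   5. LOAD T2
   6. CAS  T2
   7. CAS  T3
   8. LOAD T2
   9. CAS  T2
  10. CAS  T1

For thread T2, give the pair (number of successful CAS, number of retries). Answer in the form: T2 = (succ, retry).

T2 = (2, 0)

T1 LOAD — after: cnt=4, r=4 — load
T0 LOAD — after: cnt=4, r=4 — load
T3 LOAD — after: cnt=4, r=4 — load
T0 CAS — after: cnt=5, r=4 — ok
T2 LOAD — after: cnt=5, r=5 — load
T2 CAS — after: cnt=6, r=5 — ok
T3 CAS — after: cnt=6, r=4 — retry
T2 LOAD — after: cnt=6, r=6 — load
T2 CAS — after: cnt=7, r=6 — ok
T1 CAS — after: cnt=7, r=4 — retry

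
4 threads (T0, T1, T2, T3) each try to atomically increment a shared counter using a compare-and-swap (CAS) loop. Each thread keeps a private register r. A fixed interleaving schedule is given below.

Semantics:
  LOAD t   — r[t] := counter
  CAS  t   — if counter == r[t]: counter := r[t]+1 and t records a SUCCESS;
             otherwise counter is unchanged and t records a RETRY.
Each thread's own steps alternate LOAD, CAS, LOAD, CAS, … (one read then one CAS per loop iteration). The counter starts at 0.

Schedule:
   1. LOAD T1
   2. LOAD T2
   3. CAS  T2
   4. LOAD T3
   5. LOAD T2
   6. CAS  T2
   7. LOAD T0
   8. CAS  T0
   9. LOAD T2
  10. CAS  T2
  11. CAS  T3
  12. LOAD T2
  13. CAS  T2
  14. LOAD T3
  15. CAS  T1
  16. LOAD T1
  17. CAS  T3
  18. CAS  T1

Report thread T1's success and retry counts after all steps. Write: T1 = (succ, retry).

T1 = (0, 2)

step 1: T1 LOAD ⇒ load; ctr=0 reg=0
step 2: T2 LOAD ⇒ load; ctr=0 reg=0
step 3: T2 CAS ⇒ ok; ctr=1 reg=0
step 4: T3 LOAD ⇒ load; ctr=1 reg=1
step 5: T2 LOAD ⇒ load; ctr=1 reg=1
step 6: T2 CAS ⇒ ok; ctr=2 reg=1
step 7: T0 LOAD ⇒ load; ctr=2 reg=2
step 8: T0 CAS ⇒ ok; ctr=3 reg=2
step 9: T2 LOAD ⇒ load; ctr=3 reg=3
step 10: T2 CAS ⇒ ok; ctr=4 reg=3
step 11: T3 CAS ⇒ retry; ctr=4 reg=1
step 12: T2 LOAD ⇒ load; ctr=4 reg=4
step 13: T2 CAS ⇒ ok; ctr=5 reg=4
step 14: T3 LOAD ⇒ load; ctr=5 reg=5
step 15: T1 CAS ⇒ retry; ctr=5 reg=0
step 16: T1 LOAD ⇒ load; ctr=5 reg=5
step 17: T3 CAS ⇒ ok; ctr=6 reg=5
step 18: T1 CAS ⇒ retry; ctr=6 reg=5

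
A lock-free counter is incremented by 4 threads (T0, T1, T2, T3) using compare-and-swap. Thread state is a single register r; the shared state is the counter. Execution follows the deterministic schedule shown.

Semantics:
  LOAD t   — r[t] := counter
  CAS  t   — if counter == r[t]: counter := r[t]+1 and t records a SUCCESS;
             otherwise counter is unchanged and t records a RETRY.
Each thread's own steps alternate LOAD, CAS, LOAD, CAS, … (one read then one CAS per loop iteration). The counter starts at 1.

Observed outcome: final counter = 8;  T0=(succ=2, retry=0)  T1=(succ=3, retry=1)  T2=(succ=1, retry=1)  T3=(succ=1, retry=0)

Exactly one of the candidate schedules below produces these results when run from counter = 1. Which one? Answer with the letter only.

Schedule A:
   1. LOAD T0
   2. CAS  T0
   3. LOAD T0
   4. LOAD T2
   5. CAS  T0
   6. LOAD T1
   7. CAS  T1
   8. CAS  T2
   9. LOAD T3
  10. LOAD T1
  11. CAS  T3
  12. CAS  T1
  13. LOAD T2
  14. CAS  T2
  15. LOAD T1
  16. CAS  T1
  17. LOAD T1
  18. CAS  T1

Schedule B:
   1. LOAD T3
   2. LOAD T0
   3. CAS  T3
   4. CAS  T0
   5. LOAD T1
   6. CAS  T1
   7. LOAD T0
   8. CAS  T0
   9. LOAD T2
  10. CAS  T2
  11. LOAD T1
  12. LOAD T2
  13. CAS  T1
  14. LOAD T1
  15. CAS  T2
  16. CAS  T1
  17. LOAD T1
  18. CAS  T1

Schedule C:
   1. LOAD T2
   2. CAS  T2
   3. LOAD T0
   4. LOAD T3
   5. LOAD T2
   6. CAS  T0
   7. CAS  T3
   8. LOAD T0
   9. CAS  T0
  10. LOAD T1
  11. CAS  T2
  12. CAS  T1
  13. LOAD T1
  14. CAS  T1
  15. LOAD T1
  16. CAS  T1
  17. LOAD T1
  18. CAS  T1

Simulating candidate A:
step 1: T0 LOAD ⇒ load; ctr=1 reg=1
step 2: T0 CAS ⇒ ok; ctr=2 reg=1
step 3: T0 LOAD ⇒ load; ctr=2 reg=2
step 4: T2 LOAD ⇒ load; ctr=2 reg=2
step 5: T0 CAS ⇒ ok; ctr=3 reg=2
step 6: T1 LOAD ⇒ load; ctr=3 reg=3
step 7: T1 CAS ⇒ ok; ctr=4 reg=3
step 8: T2 CAS ⇒ retry; ctr=4 reg=2
step 9: T3 LOAD ⇒ load; ctr=4 reg=4
step 10: T1 LOAD ⇒ load; ctr=4 reg=4
step 11: T3 CAS ⇒ ok; ctr=5 reg=4
step 12: T1 CAS ⇒ retry; ctr=5 reg=4
step 13: T2 LOAD ⇒ load; ctr=5 reg=5
step 14: T2 CAS ⇒ ok; ctr=6 reg=5
step 15: T1 LOAD ⇒ load; ctr=6 reg=6
step 16: T1 CAS ⇒ ok; ctr=7 reg=6
step 17: T1 LOAD ⇒ load; ctr=7 reg=7
step 18: T1 CAS ⇒ ok; ctr=8 reg=7

A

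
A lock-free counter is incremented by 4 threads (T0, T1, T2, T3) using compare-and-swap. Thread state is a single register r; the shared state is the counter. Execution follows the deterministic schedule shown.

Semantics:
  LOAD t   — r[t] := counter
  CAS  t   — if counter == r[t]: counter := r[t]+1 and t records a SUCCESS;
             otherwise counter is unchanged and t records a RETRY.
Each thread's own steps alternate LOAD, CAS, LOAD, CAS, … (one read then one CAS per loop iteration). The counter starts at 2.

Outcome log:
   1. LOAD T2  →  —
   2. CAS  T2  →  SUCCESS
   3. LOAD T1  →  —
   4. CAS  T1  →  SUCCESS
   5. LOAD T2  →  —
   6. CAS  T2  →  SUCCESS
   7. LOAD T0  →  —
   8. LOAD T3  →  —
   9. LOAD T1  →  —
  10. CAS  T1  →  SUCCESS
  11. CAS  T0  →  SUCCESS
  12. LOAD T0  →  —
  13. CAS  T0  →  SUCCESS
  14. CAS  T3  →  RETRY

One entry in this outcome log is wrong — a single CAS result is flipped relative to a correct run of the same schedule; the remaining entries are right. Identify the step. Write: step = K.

step = 11

Reference trace:
   1) LOAD T2:  M=2  r_T2=2
   2) CAS  T2:  M=3  r_T2=2 ✓
   3) LOAD T1:  M=3  r_T1=3
   4) CAS  T1:  M=4  r_T1=3 ✓
   5) LOAD T2:  M=4  r_T2=4
   6) CAS  T2:  M=5  r_T2=4 ✓
   7) LOAD T0:  M=5  r_T0=5
   8) LOAD T3:  M=5  r_T3=5
   9) LOAD T1:  M=5  r_T1=5
  10) CAS  T1:  M=6  r_T1=5 ✓
  11) CAS  T0:  M=6  r_T0=5 ✗
  12) LOAD T0:  M=6  r_T0=6
  13) CAS  T0:  M=7  r_T0=6 ✓
  14) CAS  T3:  M=7  r_T3=5 ✗
Log disagrees first at step 11.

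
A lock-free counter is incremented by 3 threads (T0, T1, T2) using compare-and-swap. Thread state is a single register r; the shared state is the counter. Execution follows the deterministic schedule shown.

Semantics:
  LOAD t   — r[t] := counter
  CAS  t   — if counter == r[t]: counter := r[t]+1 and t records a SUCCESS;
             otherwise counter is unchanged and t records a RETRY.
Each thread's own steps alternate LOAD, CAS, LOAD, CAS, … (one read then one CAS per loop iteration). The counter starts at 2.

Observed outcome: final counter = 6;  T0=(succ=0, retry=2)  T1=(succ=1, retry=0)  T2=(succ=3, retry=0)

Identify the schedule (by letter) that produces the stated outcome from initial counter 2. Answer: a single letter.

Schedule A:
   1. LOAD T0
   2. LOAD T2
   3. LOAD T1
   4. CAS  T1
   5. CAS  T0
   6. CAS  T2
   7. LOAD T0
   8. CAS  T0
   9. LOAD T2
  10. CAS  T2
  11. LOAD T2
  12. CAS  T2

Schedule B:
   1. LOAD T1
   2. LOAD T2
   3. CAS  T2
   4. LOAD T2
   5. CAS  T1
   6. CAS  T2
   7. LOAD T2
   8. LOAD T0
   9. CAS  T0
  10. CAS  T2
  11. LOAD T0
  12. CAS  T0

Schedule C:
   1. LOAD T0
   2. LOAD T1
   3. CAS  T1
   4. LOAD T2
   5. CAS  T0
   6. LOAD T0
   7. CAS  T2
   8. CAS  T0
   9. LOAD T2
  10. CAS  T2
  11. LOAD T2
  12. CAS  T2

Tracing schedule C:
#1 T0 reads 2
#2 T1 reads 2
#3 T1 CAS(2→3) writes; counter now 3
#4 T2 reads 3
#5 T0 CAS(2→3) fails; counter now 3
#6 T0 reads 3
#7 T2 CAS(3→4) writes; counter now 4
#8 T0 CAS(3→4) fails; counter now 4
#9 T2 reads 4
#10 T2 CAS(4→5) writes; counter now 5
#11 T2 reads 5
#12 T2 CAS(5→6) writes; counter now 6

C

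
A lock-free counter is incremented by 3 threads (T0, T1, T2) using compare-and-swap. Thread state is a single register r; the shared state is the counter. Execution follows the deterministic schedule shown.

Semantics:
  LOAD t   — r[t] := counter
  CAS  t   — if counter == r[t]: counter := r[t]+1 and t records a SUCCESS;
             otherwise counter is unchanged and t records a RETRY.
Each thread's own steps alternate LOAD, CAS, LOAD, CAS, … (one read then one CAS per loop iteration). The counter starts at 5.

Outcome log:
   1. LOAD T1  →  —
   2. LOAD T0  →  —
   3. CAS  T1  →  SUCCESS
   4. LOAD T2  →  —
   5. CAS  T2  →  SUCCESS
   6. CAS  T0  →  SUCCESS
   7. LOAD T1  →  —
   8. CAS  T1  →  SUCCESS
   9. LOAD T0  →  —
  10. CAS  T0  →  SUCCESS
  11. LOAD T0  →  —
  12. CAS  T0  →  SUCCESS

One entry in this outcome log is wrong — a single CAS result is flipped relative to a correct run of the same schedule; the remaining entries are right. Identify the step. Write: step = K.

Re-executing:
step 1: T1 LOAD ⇒ load; ctr=5 reg=5
step 2: T0 LOAD ⇒ load; ctr=5 reg=5
step 3: T1 CAS ⇒ ok; ctr=6 reg=5
step 4: T2 LOAD ⇒ load; ctr=6 reg=6
step 5: T2 CAS ⇒ ok; ctr=7 reg=6
step 6: T0 CAS ⇒ retry; ctr=7 reg=5
step 7: T1 LOAD ⇒ load; ctr=7 reg=7
step 8: T1 CAS ⇒ ok; ctr=8 reg=7
step 9: T0 LOAD ⇒ load; ctr=8 reg=8
step 10: T0 CAS ⇒ ok; ctr=9 reg=8
step 11: T0 LOAD ⇒ load; ctr=9 reg=9
step 12: T0 CAS ⇒ ok; ctr=10 reg=9
Mismatch at 6.

step = 6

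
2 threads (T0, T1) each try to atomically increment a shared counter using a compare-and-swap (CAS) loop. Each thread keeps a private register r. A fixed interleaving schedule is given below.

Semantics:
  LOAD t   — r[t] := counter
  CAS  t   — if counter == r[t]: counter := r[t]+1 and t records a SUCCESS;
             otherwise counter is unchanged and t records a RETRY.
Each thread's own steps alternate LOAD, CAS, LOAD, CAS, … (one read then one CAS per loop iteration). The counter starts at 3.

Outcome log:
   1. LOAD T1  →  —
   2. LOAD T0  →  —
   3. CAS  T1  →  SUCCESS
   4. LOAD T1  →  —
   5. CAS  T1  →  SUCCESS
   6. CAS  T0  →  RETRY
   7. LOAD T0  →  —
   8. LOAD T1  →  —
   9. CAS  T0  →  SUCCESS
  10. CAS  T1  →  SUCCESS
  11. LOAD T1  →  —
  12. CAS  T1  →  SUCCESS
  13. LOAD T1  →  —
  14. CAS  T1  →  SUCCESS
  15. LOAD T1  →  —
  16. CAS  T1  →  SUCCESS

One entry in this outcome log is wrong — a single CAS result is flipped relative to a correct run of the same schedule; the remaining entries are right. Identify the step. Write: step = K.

Correct run:
T1 LOAD — after: cnt=3, r=3 — load
T0 LOAD — after: cnt=3, r=3 — load
T1 CAS — after: cnt=4, r=3 — ok
T1 LOAD — after: cnt=4, r=4 — load
T1 CAS — after: cnt=5, r=4 — ok
T0 CAS — after: cnt=5, r=3 — retry
T0 LOAD — after: cnt=5, r=5 — load
T1 LOAD — after: cnt=5, r=5 — load
T0 CAS — after: cnt=6, r=5 — ok
T1 CAS — after: cnt=6, r=5 — retry
T1 LOAD — after: cnt=6, r=6 — load
T1 CAS — after: cnt=7, r=6 — ok
T1 LOAD — after: cnt=7, r=7 — load
T1 CAS — after: cnt=8, r=7 — ok
T1 LOAD — after: cnt=8, r=8 — load
T1 CAS — after: cnt=9, r=8 — ok
Mismatch at 10.

step = 10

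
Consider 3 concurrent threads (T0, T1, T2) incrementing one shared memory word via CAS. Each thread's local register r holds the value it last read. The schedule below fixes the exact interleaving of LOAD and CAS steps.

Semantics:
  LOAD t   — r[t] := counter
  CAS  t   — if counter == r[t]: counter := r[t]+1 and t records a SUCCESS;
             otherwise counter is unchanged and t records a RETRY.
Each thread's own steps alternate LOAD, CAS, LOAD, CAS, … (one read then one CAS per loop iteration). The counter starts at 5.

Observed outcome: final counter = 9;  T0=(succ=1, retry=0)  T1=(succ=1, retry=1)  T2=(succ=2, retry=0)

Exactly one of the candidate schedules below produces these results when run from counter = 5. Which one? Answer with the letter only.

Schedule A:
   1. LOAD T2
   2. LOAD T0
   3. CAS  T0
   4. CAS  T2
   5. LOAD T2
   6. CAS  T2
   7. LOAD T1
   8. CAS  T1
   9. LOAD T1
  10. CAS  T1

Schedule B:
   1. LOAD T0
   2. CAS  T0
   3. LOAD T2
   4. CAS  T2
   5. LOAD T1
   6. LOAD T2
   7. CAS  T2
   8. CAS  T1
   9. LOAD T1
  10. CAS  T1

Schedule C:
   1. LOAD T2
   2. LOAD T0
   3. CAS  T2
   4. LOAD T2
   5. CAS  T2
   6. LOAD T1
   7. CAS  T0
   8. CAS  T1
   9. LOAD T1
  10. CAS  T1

Tracing schedule B:
1. LOAD T0 → mem=5 r[T0]=5 [LOAD]
2. CAS T0 → mem=6 r[T0]=5 [OK]
3. LOAD T2 → mem=6 r[T2]=6 [LOAD]
4. CAS T2 → mem=7 r[T2]=6 [OK]
5. LOAD T1 → mem=7 r[T1]=7 [LOAD]
6. LOAD T2 → mem=7 r[T2]=7 [LOAD]
7. CAS T2 → mem=8 r[T2]=7 [OK]
8. CAS T1 → mem=8 r[T1]=7 [RETRY]
9. LOAD T1 → mem=8 r[T1]=8 [LOAD]
10. CAS T1 → mem=9 r[T1]=8 [OK]

B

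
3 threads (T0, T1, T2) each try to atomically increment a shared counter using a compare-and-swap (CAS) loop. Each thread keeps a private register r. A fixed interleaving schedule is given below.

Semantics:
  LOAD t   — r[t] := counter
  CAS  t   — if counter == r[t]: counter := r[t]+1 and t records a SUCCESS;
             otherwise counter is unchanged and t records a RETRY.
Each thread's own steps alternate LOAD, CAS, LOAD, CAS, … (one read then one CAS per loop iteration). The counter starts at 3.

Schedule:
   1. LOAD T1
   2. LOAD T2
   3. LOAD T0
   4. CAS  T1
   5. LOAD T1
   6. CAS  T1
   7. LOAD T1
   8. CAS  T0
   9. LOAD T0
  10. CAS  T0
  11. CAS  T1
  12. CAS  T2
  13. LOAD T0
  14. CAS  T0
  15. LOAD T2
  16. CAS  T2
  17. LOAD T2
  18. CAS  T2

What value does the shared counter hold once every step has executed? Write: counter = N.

   1) LOAD T1:  M=3  r_T1=3
   2) LOAD T2:  M=3  r_T2=3
   3) LOAD T0:  M=3  r_T0=3
   4) CAS  T1:  M=4  r_T1=3 ✓
   5) LOAD T1:  M=4  r_T1=4
   6) CAS  T1:  M=5  r_T1=4 ✓
   7) LOAD T1:  M=5  r_T1=5
   8) CAS  T0:  M=5  r_T0=3 ✗
   9) LOAD T0:  M=5  r_T0=5
  10) CAS  T0:  M=6  r_T0=5 ✓
  11) CAS  T1:  M=6  r_T1=5 ✗
  12) CAS  T2:  M=6  r_T2=3 ✗
  13) LOAD T0:  M=6  r_T0=6
  14) CAS  T0:  M=7  r_T0=6 ✓
  15) LOAD T2:  M=7  r_T2=7
  16) CAS  T2:  M=8  r_T2=7 ✓
  17) LOAD T2:  M=8  r_T2=8
  18) CAS  T2:  M=9  r_T2=8 ✓

counter = 9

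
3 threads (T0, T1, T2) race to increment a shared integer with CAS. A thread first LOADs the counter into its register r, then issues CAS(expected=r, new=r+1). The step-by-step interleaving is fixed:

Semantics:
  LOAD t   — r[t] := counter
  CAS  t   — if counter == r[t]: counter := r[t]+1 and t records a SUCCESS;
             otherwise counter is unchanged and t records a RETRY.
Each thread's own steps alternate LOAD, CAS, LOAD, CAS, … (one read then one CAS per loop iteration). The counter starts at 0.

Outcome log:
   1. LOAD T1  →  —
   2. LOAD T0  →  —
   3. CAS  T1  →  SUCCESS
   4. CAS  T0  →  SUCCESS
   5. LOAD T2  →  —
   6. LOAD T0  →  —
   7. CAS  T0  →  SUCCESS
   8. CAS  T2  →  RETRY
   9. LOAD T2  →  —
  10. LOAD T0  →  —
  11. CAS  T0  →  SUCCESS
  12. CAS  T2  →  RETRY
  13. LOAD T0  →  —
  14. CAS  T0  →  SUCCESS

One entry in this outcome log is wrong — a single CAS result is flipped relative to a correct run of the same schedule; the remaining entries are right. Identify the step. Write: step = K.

Reference trace:
1. LOAD T1 → mem=0 r[T1]=0 [LOAD]
2. LOAD T0 → mem=0 r[T0]=0 [LOAD]
3. CAS T1 → mem=1 r[T1]=0 [OK]
4. CAS T0 → mem=1 r[T0]=0 [RETRY]
5. LOAD T2 → mem=1 r[T2]=1 [LOAD]
6. LOAD T0 → mem=1 r[T0]=1 [LOAD]
7. CAS T0 → mem=2 r[T0]=1 [OK]
8. CAS T2 → mem=2 r[T2]=1 [RETRY]
9. LOAD T2 → mem=2 r[T2]=2 [LOAD]
10. LOAD T0 → mem=2 r[T0]=2 [LOAD]
11. CAS T0 → mem=3 r[T0]=2 [OK]
12. CAS T2 → mem=3 r[T2]=2 [RETRY]
13. LOAD T0 → mem=3 r[T0]=3 [LOAD]
14. CAS T0 → mem=4 r[T0]=3 [OK]
Mismatch at 4.

step = 4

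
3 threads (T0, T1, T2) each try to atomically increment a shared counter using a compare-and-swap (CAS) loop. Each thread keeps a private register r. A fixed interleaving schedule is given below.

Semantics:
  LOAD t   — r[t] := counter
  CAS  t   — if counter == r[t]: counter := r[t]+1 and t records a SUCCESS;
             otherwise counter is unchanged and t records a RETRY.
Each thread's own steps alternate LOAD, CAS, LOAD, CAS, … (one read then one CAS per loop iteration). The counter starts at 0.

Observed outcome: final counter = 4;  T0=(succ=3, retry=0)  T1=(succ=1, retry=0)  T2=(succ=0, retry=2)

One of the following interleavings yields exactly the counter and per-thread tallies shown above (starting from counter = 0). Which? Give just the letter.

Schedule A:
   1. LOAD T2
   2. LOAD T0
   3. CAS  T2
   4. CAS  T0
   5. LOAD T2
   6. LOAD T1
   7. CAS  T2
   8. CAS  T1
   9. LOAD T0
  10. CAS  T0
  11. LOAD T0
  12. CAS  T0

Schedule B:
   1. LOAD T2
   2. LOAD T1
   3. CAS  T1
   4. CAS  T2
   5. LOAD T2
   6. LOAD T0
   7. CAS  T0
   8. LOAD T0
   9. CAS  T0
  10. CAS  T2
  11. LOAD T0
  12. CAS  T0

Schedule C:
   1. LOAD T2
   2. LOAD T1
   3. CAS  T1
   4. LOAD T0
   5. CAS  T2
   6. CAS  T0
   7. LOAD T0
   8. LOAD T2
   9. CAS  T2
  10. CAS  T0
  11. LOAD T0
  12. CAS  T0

Simulating candidate B:
1. LOAD T2 → mem=0 r[T2]=0 [LOAD]
2. LOAD T1 → mem=0 r[T1]=0 [LOAD]
3. CAS T1 → mem=1 r[T1]=0 [OK]
4. CAS T2 → mem=1 r[T2]=0 [RETRY]
5. LOAD T2 → mem=1 r[T2]=1 [LOAD]
6. LOAD T0 → mem=1 r[T0]=1 [LOAD]
7. CAS T0 → mem=2 r[T0]=1 [OK]
8. LOAD T0 → mem=2 r[T0]=2 [LOAD]
9. CAS T0 → mem=3 r[T0]=2 [OK]
10. CAS T2 → mem=3 r[T2]=1 [RETRY]
11. LOAD T0 → mem=3 r[T0]=3 [LOAD]
12. CAS T0 → mem=4 r[T0]=3 [OK]

B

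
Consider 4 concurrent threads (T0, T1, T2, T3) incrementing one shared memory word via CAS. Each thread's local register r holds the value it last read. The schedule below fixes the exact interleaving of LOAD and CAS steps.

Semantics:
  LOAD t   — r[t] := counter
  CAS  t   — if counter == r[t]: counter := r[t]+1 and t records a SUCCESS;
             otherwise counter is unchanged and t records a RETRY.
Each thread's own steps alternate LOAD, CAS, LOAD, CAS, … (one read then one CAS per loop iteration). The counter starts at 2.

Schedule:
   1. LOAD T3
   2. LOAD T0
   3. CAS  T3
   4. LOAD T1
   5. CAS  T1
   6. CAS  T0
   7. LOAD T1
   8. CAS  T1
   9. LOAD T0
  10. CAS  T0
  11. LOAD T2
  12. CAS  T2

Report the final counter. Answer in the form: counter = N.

T3 LOAD — after: cnt=2, r=2 — load
T0 LOAD — after: cnt=2, r=2 — load
T3 CAS — after: cnt=3, r=2 — ok
T1 LOAD — after: cnt=3, r=3 — load
T1 CAS — after: cnt=4, r=3 — ok
T0 CAS — after: cnt=4, r=2 — retry
T1 LOAD — after: cnt=4, r=4 — load
T1 CAS — after: cnt=5, r=4 — ok
T0 LOAD — after: cnt=5, r=5 — load
T0 CAS — after: cnt=6, r=5 — ok
T2 LOAD — after: cnt=6, r=6 — load
T2 CAS — after: cnt=7, r=6 — ok

counter = 7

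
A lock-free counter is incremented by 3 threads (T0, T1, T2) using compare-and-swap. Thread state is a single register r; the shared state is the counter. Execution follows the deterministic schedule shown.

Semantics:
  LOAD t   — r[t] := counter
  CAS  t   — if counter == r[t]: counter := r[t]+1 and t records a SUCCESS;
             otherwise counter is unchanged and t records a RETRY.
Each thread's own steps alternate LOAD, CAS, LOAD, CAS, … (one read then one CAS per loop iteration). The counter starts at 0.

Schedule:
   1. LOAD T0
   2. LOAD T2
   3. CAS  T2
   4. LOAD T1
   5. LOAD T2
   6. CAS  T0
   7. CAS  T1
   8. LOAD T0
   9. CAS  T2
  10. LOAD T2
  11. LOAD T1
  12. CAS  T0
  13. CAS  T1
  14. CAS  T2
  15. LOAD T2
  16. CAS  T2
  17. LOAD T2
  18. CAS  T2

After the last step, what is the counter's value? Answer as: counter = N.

counter = 5

T0 LOAD — after: cnt=0, r=0 — load
T2 LOAD — after: cnt=0, r=0 — load
T2 CAS — after: cnt=1, r=0 — ok
T1 LOAD — after: cnt=1, r=1 — load
T2 LOAD — after: cnt=1, r=1 — load
T0 CAS — after: cnt=1, r=0 — retry
T1 CAS — after: cnt=2, r=1 — ok
T0 LOAD — after: cnt=2, r=2 — load
T2 CAS — after: cnt=2, r=1 — retry
T2 LOAD — after: cnt=2, r=2 — load
T1 LOAD — after: cnt=2, r=2 — load
T0 CAS — after: cnt=3, r=2 — ok
T1 CAS — after: cnt=3, r=2 — retry
T2 CAS — after: cnt=3, r=2 — retry
T2 LOAD — after: cnt=3, r=3 — load
T2 CAS — after: cnt=4, r=3 — ok
T2 LOAD — after: cnt=4, r=4 — load
T2 CAS — after: cnt=5, r=4 — ok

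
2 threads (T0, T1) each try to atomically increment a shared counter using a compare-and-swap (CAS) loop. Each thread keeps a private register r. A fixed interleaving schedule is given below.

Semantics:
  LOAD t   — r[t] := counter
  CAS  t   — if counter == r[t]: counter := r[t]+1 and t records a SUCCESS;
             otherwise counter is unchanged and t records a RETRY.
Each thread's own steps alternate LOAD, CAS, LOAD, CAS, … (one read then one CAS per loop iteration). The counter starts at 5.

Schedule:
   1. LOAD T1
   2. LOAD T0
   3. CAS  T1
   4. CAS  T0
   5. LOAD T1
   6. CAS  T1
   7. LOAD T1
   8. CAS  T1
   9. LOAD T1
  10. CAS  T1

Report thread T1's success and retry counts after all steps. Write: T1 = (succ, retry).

T1 = (4, 0)

#1 T1 reads 5
#2 T0 reads 5
#3 T1 CAS(5→6) writes; counter now 6
#4 T0 CAS(5→6) fails; counter now 6
#5 T1 reads 6
#6 T1 CAS(6→7) writes; counter now 7
#7 T1 reads 7
#8 T1 CAS(7→8) writes; counter now 8
#9 T1 reads 8
#10 T1 CAS(8→9) writes; counter now 9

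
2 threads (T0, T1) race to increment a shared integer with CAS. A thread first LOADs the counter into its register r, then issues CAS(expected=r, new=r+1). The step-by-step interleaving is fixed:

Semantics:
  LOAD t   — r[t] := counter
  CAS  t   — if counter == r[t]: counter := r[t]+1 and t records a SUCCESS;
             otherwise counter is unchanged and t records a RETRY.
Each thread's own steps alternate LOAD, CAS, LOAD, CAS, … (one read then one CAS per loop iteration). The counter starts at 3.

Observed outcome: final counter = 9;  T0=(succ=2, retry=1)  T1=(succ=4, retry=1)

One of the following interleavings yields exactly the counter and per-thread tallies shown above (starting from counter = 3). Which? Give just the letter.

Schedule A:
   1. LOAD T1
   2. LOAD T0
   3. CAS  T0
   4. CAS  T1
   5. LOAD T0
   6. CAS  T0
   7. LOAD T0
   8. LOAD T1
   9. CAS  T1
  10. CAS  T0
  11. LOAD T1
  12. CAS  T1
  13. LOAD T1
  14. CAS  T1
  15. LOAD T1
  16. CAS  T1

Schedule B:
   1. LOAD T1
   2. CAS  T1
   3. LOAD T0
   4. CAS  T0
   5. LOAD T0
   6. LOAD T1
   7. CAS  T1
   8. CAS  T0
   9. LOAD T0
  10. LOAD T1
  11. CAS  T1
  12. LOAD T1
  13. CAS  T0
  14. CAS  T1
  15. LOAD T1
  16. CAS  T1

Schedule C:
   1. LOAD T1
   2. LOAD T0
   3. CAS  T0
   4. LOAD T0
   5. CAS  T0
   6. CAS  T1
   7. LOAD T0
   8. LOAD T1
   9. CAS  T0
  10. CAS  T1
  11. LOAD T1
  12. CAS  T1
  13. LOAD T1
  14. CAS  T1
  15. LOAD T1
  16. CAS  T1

Simulating candidate A:
T1 LOAD — after: cnt=3, r=3 — load
T0 LOAD — after: cnt=3, r=3 — load
T0 CAS — after: cnt=4, r=3 — ok
T1 CAS — after: cnt=4, r=3 — retry
T0 LOAD — after: cnt=4, r=4 — load
T0 CAS — after: cnt=5, r=4 — ok
T0 LOAD — after: cnt=5, r=5 — load
T1 LOAD — after: cnt=5, r=5 — load
T1 CAS — after: cnt=6, r=5 — ok
T0 CAS — after: cnt=6, r=5 — retry
T1 LOAD — after: cnt=6, r=6 — load
T1 CAS — after: cnt=7, r=6 — ok
T1 LOAD — after: cnt=7, r=7 — load
T1 CAS — after: cnt=8, r=7 — ok
T1 LOAD — after: cnt=8, r=8 — load
T1 CAS — after: cnt=9, r=8 — ok

A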